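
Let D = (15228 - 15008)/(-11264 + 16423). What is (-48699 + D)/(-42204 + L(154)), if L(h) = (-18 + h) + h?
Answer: 22839811/19657666 ≈ 1.1619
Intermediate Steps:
D = 20/469 (D = 220/5159 = 220*(1/5159) = 20/469 ≈ 0.042644)
L(h) = -18 + 2*h
(-48699 + D)/(-42204 + L(154)) = (-48699 + 20/469)/(-42204 + (-18 + 2*154)) = -22839811/(469*(-42204 + (-18 + 308))) = -22839811/(469*(-42204 + 290)) = -22839811/469/(-41914) = -22839811/469*(-1/41914) = 22839811/19657666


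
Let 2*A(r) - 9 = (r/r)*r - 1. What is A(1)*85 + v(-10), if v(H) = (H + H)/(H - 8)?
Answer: 6905/18 ≈ 383.61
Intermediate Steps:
v(H) = 2*H/(-8 + H) (v(H) = (2*H)/(-8 + H) = 2*H/(-8 + H))
A(r) = 4 + r/2 (A(r) = 9/2 + ((r/r)*r - 1)/2 = 9/2 + (1*r - 1)/2 = 9/2 + (r - 1)/2 = 9/2 + (-1 + r)/2 = 9/2 + (-½ + r/2) = 4 + r/2)
A(1)*85 + v(-10) = (4 + (½)*1)*85 + 2*(-10)/(-8 - 10) = (4 + ½)*85 + 2*(-10)/(-18) = (9/2)*85 + 2*(-10)*(-1/18) = 765/2 + 10/9 = 6905/18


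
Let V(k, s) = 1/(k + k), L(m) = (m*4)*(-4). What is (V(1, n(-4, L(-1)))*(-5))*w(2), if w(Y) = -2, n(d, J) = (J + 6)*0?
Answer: 5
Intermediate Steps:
L(m) = -16*m (L(m) = (4*m)*(-4) = -16*m)
n(d, J) = 0 (n(d, J) = (6 + J)*0 = 0)
V(k, s) = 1/(2*k)
(V(1, n(-4, L(-1)))*(-5))*w(2) = (((1/2)/1)*(-5))*(-2) = (((1/2)*1)*(-5))*(-2) = ((1/2)*(-5))*(-2) = -5/2*(-2) = 5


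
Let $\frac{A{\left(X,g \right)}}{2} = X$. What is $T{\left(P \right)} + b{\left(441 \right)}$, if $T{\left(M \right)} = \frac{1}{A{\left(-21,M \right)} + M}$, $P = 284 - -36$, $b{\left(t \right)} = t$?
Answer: $\frac{122599}{278} \approx 441.0$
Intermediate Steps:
$P = 320$ ($P = 284 + 36 = 320$)
$A{\left(X,g \right)} = 2 X$
$T{\left(M \right)} = \frac{1}{-42 + M}$ ($T{\left(M \right)} = \frac{1}{2 \left(-21\right) + M} = \frac{1}{-42 + M}$)
$T{\left(P \right)} + b{\left(441 \right)} = \frac{1}{-42 + 320} + 441 = \frac{1}{278} + 441 = \frac{122599}{278}$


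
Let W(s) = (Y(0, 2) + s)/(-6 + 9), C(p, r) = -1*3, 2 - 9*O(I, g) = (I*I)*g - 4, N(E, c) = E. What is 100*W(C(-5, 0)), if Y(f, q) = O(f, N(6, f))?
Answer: -700/9 ≈ -77.778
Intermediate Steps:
O(I, g) = 2/3 - g*I**2/9 (O(I, g) = 2/9 - ((I*I)*g - 4)/9 = 2/9 - (I**2*g - 4)/9 = 2/9 - (g*I**2 - 4)/9 = 2/9 - (-4 + g*I**2)/9 = 2/9 + (4/9 - g*I**2/9) = 2/3 - g*I**2/9)
C(p, r) = -3
Y(f, q) = 2/3 - 2*f**2/3 (Y(f, q) = 2/3 - 1/9*6*f**2 = 2/3 - 2*f**2/3)
W(s) = 2/9 + s/3 (W(s) = ((2/3 - 2/3*0**2) + s)/(-6 + 9) = ((2/3 - 2/3*0) + s)/3 = ((2/3 + 0) + s)*(1/3) = (2/3 + s)*(1/3) = 2/9 + s/3)
100*W(C(-5, 0)) = 100*(2/9 + (1/3)*(-3)) = 100*(2/9 - 1) = 100*(-7/9) = -700/9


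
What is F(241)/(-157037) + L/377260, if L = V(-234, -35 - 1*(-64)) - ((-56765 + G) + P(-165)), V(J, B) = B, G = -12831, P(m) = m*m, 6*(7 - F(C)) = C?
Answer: 2001264377/17773133586 ≈ 0.11260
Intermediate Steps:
F(C) = 7 - C/6
P(m) = m**2
L = 42400 (L = (-35 - 1*(-64)) - ((-56765 - 12831) + (-165)**2) = (-35 + 64) - (-69596 + 27225) = 29 - 1*(-42371) = 29 + 42371 = 42400)
F(241)/(-157037) + L/377260 = (7 - 1/6*241)/(-157037) + 42400/377260 = (7 - 241/6)*(-1/157037) + 42400*(1/377260) = -199/6*(-1/157037) + 2120/18863 = 199/942222 + 2120/18863 = 2001264377/17773133586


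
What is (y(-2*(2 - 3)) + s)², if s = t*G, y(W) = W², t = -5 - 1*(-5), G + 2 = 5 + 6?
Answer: 16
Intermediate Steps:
G = 9 (G = -2 + (5 + 6) = -2 + 11 = 9)
t = 0 (t = -5 + 5 = 0)
s = 0 (s = 0*9 = 0)
(y(-2*(2 - 3)) + s)² = ((-2*(2 - 3))² + 0)² = ((-2*(-1))² + 0)² = (2² + 0)² = (4 + 0)² = 4² = 16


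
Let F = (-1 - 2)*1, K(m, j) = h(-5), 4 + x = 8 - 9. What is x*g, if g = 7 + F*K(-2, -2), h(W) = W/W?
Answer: -20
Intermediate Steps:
x = -5 (x = -4 + (8 - 9) = -4 - 1 = -5)
h(W) = 1
K(m, j) = 1
F = -3 (F = -3*1 = -3)
g = 4 (g = 7 - 3*1 = 7 - 3 = 4)
x*g = -5*4 = -20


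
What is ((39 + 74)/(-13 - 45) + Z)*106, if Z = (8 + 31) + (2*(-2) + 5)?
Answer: 116971/29 ≈ 4033.5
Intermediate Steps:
Z = 40 (Z = 39 + (-4 + 5) = 39 + 1 = 40)
((39 + 74)/(-13 - 45) + Z)*106 = ((39 + 74)/(-13 - 45) + 40)*106 = (113/(-58) + 40)*106 = (113*(-1/58) + 40)*106 = (-113/58 + 40)*106 = (2207/58)*106 = 116971/29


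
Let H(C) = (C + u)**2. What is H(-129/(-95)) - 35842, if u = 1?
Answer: -323423874/9025 ≈ -35836.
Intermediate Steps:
H(C) = (1 + C)**2 (H(C) = (C + 1)**2 = (1 + C)**2)
H(-129/(-95)) - 35842 = (1 - 129/(-95))**2 - 35842 = (1 - 129*(-1/95))**2 - 35842 = (1 + 129/95)**2 - 35842 = (224/95)**2 - 35842 = 50176/9025 - 35842 = -323423874/9025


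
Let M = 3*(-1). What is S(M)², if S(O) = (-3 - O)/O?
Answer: 0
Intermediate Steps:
M = -3
S(O) = (-3 - O)/O
S(M)² = ((-3 - 1*(-3))/(-3))² = (-(-3 + 3)/3)² = (-⅓*0)² = 0² = 0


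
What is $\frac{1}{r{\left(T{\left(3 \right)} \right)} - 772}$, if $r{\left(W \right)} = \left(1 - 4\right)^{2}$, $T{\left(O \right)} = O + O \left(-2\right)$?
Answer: $- \frac{1}{763} \approx -0.0013106$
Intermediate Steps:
$T{\left(O \right)} = - O$ ($T{\left(O \right)} = O - 2 O = - O$)
$r{\left(W \right)} = 9$ ($r{\left(W \right)} = \left(-3\right)^{2} = 9$)
$\frac{1}{r{\left(T{\left(3 \right)} \right)} - 772} = \frac{1}{9 - 772} = \frac{1}{-763} = - \frac{1}{763}$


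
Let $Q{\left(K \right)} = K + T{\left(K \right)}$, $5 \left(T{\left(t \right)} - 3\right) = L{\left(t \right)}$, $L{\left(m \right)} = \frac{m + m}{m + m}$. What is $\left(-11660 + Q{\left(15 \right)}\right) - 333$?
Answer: $- \frac{59874}{5} \approx -11975.0$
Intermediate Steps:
$L{\left(m \right)} = 1$ ($L{\left(m \right)} = \frac{2 m}{2 m} = 2 m \frac{1}{2 m} = 1$)
$T{\left(t \right)} = \frac{16}{5}$ ($T{\left(t \right)} = 3 + \frac{1}{5} \cdot 1 = 3 + \frac{1}{5} = \frac{16}{5}$)
$Q{\left(K \right)} = \frac{16}{5} + K$ ($Q{\left(K \right)} = K + \frac{16}{5} = \frac{16}{5} + K$)
$\left(-11660 + Q{\left(15 \right)}\right) - 333 = \left(-11660 + \left(\frac{16}{5} + 15\right)\right) - 333 = \left(-11660 + \frac{91}{5}\right) - 333 = - \frac{58209}{5} - 333 = - \frac{59874}{5}$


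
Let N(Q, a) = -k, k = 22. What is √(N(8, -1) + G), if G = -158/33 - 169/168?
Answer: I*√2636634/308 ≈ 5.272*I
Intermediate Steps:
N(Q, a) = -22 (N(Q, a) = -1*22 = -22)
G = -3569/616 (G = -158*1/33 - 169*1/168 = -158/33 - 169/168 = -3569/616 ≈ -5.7938)
√(N(8, -1) + G) = √(-22 - 3569/616) = √(-17121/616) = I*√2636634/308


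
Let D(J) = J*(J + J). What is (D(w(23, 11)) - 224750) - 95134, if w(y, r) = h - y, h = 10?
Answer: -319546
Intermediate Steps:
w(y, r) = 10 - y
D(J) = 2*J² (D(J) = J*(2*J) = 2*J²)
(D(w(23, 11)) - 224750) - 95134 = (2*(10 - 1*23)² - 224750) - 95134 = (2*(10 - 23)² - 224750) - 95134 = (2*(-13)² - 224750) - 95134 = (2*169 - 224750) - 95134 = (338 - 224750) - 95134 = -224412 - 95134 = -319546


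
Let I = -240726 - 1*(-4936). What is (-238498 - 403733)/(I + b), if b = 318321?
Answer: -642231/82531 ≈ -7.7817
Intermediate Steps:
I = -235790 (I = -240726 + 4936 = -235790)
(-238498 - 403733)/(I + b) = (-238498 - 403733)/(-235790 + 318321) = -642231/82531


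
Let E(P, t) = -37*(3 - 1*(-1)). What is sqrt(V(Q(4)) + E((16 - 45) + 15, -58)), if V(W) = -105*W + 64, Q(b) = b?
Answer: 6*I*sqrt(14) ≈ 22.45*I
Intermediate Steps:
V(W) = 64 - 105*W
E(P, t) = -148 (E(P, t) = -37*(3 + 1) = -37*4 = -148)
sqrt(V(Q(4)) + E((16 - 45) + 15, -58)) = sqrt((64 - 105*4) - 148) = sqrt((64 - 420) - 148) = sqrt(-356 - 148) = sqrt(-504) = 6*I*sqrt(14)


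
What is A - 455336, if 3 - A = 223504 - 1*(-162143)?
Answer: -840980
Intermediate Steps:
A = -385644 (A = 3 - (223504 - 1*(-162143)) = 3 - (223504 + 162143) = 3 - 1*385647 = 3 - 385647 = -385644)
A - 455336 = -385644 - 455336 = -840980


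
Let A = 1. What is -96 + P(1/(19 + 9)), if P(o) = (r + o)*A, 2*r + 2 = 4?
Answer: -2659/28 ≈ -94.964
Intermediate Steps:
r = 1 (r = -1 + (1/2)*4 = -1 + 2 = 1)
P(o) = 1 + o (P(o) = (1 + o)*1 = 1 + o)
-96 + P(1/(19 + 9)) = -96 + (1 + 1/(19 + 9)) = -96 + (1 + 1/28) = -96 + 29/28 = -2659/28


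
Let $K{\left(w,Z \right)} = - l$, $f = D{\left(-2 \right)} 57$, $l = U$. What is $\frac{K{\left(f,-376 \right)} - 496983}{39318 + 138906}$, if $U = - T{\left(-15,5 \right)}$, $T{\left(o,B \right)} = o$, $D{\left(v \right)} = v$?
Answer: $- \frac{82833}{29704} \approx -2.7886$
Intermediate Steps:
$U = 15$ ($U = \left(-1\right) \left(-15\right) = 15$)
$l = 15$
$f = -114$ ($f = \left(-2\right) 57 = -114$)
$K{\left(w,Z \right)} = -15$ ($K{\left(w,Z \right)} = \left(-1\right) 15 = -15$)
$\frac{K{\left(f,-376 \right)} - 496983}{39318 + 138906} = \frac{-15 - 496983}{39318 + 138906} = - \frac{496998}{178224} = \left(-496998\right) \frac{1}{178224} = - \frac{82833}{29704}$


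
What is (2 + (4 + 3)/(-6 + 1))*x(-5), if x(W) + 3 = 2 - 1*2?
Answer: -9/5 ≈ -1.8000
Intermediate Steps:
x(W) = -3 (x(W) = -3 + (2 - 1*2) = -3 + (2 - 2) = -3 + 0 = -3)
(2 + (4 + 3)/(-6 + 1))*x(-5) = (2 + (4 + 3)/(-6 + 1))*(-3) = (2 + 7/(-5))*(-3) = (2 + 7*(-1/5))*(-3) = (2 - 7/5)*(-3) = (3/5)*(-3) = -9/5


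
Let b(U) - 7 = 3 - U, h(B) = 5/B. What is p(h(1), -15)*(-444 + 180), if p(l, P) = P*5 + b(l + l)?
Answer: 19800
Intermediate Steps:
b(U) = 10 - U (b(U) = 7 + (3 - U) = 10 - U)
p(l, P) = 10 - 2*l + 5*P (p(l, P) = P*5 + (10 - (l + l)) = 5*P + (10 - 2*l) = 10 - 2*l + 5*P)
p(h(1), -15)*(-444 + 180) = (10 - 10/1 + 5*(-15))*(-444 + 180) = (10 - 10 - 75)*(-264) = -75*(-264) = 19800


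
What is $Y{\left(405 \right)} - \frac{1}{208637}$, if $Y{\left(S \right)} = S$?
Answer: $\frac{84497984}{208637} \approx 405.0$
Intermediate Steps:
$Y{\left(405 \right)} - \frac{1}{208637} = 405 - \frac{1}{208637} = \frac{84497984}{208637}$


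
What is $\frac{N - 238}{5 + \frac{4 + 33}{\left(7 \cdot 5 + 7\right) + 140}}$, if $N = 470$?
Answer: $\frac{42224}{947} \approx 44.587$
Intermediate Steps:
$\frac{N - 238}{5 + \frac{4 + 33}{\left(7 \cdot 5 + 7\right) + 140}} = \frac{470 - 238}{5 + \frac{4 + 33}{\left(7 \cdot 5 + 7\right) + 140}} = \frac{470 - 238}{5 + \frac{37}{\left(35 + 7\right) + 140}} = \frac{232}{5 + \frac{37}{42 + 140}} = \frac{232}{5 + \frac{37}{182}} = \frac{232}{\frac{947}{182}} = 232 \cdot \frac{182}{947} = \frac{42224}{947}$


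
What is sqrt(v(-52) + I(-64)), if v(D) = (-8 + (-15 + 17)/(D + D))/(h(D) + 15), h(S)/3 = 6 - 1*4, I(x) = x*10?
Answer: I*sqrt(21212009)/182 ≈ 25.306*I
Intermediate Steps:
I(x) = 10*x
h(S) = 6 (h(S) = 3*(6 - 1*4) = 3*(6 - 4) = 3*2 = 6)
v(D) = -8/21 + 1/(21*D) (v(D) = (-8 + (-15 + 17)/(D + D))/(6 + 15) = (-8 + 2/((2*D)))/21 = (-8 + 2*(1/(2*D)))*(1/21) = (-8 + 1/D)*(1/21) = -8/21 + 1/(21*D))
sqrt(v(-52) + I(-64)) = sqrt((1/21)*(1 - 8*(-52))/(-52) + 10*(-64)) = sqrt((1/21)*(-1/52)*(1 + 416) - 640) = sqrt((1/21)*(-1/52)*417 - 640) = sqrt(-139/364 - 640) = sqrt(-233099/364) = I*sqrt(21212009)/182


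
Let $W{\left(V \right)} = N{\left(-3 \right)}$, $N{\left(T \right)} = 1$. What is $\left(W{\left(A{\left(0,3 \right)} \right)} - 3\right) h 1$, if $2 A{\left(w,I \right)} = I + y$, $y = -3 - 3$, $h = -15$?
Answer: $30$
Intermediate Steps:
$y = -6$
$A{\left(w,I \right)} = -3 + \frac{I}{2}$ ($A{\left(w,I \right)} = \frac{I - 6}{2} = \frac{-6 + I}{2} = -3 + \frac{I}{2}$)
$W{\left(V \right)} = 1$
$\left(W{\left(A{\left(0,3 \right)} \right)} - 3\right) h 1 = \left(1 - 3\right) \left(\left(-15\right) 1\right) = \left(-2\right) \left(-15\right) = 30$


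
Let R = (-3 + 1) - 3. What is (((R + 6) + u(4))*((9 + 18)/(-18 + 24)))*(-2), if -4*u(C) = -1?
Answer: -45/4 ≈ -11.250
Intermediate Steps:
R = -5 (R = -2 - 3 = -5)
u(C) = ¼ (u(C) = -¼*(-1) = ¼)
(((R + 6) + u(4))*((9 + 18)/(-18 + 24)))*(-2) = (((-5 + 6) + ¼)*((9 + 18)/(-18 + 24)))*(-2) = ((1 + ¼)*(27/6))*(-2) = (5*(27*(⅙))/4)*(-2) = ((5/4)*(9/2))*(-2) = (45/8)*(-2) = -45/4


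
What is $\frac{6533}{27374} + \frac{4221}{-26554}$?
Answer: $\frac{14482907}{181722299} \approx 0.079698$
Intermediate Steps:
$\frac{6533}{27374} + \frac{4221}{-26554} = 6533 \cdot \frac{1}{27374} + 4221 \left(- \frac{1}{26554}\right) = \frac{6533}{27374} - \frac{4221}{26554} = \frac{14482907}{181722299}$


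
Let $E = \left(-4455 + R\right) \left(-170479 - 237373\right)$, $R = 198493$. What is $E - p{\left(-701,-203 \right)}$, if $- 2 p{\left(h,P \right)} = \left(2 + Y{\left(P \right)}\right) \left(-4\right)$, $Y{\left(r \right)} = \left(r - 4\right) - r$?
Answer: $-79138786372$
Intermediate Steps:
$Y{\left(r \right)} = -4$ ($Y{\left(r \right)} = \left(-4 + r\right) - r = -4$)
$p{\left(h,P \right)} = -4$ ($p{\left(h,P \right)} = - \frac{\left(2 - 4\right) \left(-4\right)}{2} = - \frac{\left(-2\right) \left(-4\right)}{2} = \left(- \frac{1}{2}\right) 8 = -4$)
$E = -79138786376$ ($E = \left(-4455 + 198493\right) \left(-170479 - 237373\right) = 194038 \left(-407852\right) = -79138786376$)
$E - p{\left(-701,-203 \right)} = -79138786376 - -4 = -79138786376 + 4 = -79138786372$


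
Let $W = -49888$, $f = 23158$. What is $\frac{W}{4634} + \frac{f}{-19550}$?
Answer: $- \frac{270656143}{22648675} \approx -11.95$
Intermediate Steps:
$\frac{W}{4634} + \frac{f}{-19550} = - \frac{49888}{4634} + \frac{23158}{-19550} = \left(-49888\right) \frac{1}{4634} + 23158 \left(- \frac{1}{19550}\right) = - \frac{24944}{2317} - \frac{11579}{9775} = - \frac{270656143}{22648675}$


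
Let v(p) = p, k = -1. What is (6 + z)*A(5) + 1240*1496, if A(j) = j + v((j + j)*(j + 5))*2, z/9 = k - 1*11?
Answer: 1834130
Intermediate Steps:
z = -108 (z = 9*(-1 - 1*11) = 9*(-1 - 11) = 9*(-12) = -108)
A(j) = j + 4*j*(5 + j) (A(j) = j + ((j + j)*(j + 5))*2 = j + ((2*j)*(5 + j))*2 = j + (2*j*(5 + j))*2 = j + 4*j*(5 + j))
(6 + z)*A(5) + 1240*1496 = (6 - 108)*(5*(21 + 4*5)) + 1240*1496 = -510*(21 + 20) + 1855040 = -510*41 + 1855040 = -102*205 + 1855040 = -20910 + 1855040 = 1834130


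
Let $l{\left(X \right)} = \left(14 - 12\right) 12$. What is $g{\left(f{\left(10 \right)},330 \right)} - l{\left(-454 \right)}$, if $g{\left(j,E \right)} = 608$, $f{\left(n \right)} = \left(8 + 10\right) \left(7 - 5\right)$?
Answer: $584$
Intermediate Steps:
$f{\left(n \right)} = 36$ ($f{\left(n \right)} = 18 \cdot 2 = 36$)
$l{\left(X \right)} = 24$ ($l{\left(X \right)} = 2 \cdot 12 = 24$)
$g{\left(f{\left(10 \right)},330 \right)} - l{\left(-454 \right)} = 608 - 24 = 584$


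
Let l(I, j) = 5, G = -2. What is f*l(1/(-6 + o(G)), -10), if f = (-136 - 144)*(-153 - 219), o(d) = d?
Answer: 520800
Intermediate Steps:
f = 104160 (f = -280*(-372) = 104160)
f*l(1/(-6 + o(G)), -10) = 104160*5 = 520800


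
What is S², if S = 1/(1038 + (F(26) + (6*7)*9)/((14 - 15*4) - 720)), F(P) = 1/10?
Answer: 58675600/63159561395401 ≈ 9.2901e-7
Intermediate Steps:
F(P) = ⅒
S = 7660/7947299 (S = 1/(1038 + (⅒ + (6*7)*9)/((14 - 15*4) - 720)) = 1/(1038 + (⅒ + 42*9)/((14 - 60) - 720)) = 1/(1038 + (⅒ + 378)/(-46 - 720)) = 1/(1038 + (3781/10)/(-766)) = 1/(1038 + (3781/10)*(-1/766)) = 1/(1038 - 3781/7660) = 1/(7947299/7660) = 7660/7947299 ≈ 0.00096385)
S² = (7660/7947299)² = 58675600/63159561395401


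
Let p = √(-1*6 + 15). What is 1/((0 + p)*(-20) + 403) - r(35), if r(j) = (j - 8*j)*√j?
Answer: 1/343 + 245*√35 ≈ 1449.4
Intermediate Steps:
p = 3 (p = √(-6 + 15) = √9 = 3)
r(j) = -7*j^(3/2) (r(j) = (-7*j)*√j = -7*j^(3/2))
1/((0 + p)*(-20) + 403) - r(35) = 1/((0 + 3)*(-20) + 403) - (-7)*35^(3/2) = 1/(3*(-20) + 403) - (-7)*35*√35 = 1/(-60 + 403) - (-245)*√35 = 1/343 + 245*√35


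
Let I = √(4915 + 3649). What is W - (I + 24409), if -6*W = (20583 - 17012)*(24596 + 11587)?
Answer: -43118649/2 - 2*√2141 ≈ -2.1559e+7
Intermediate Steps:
I = 2*√2141 (I = √8564 = 2*√2141 ≈ 92.542)
W = -43069831/2 (W = -(20583 - 17012)*(24596 + 11587)/6 = -3571*36183/6 = -⅙*129209493 = -43069831/2 ≈ -2.1535e+7)
W - (I + 24409) = -43069831/2 - (2*√2141 + 24409) = -43069831/2 - (24409 + 2*√2141) = -43069831/2 + (-24409 - 2*√2141) = -43118649/2 - 2*√2141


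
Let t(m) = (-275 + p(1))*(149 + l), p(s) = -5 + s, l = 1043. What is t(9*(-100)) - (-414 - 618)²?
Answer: -1397592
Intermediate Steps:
t(m) = -332568 (t(m) = (-275 + (-5 + 1))*(149 + 1043) = (-275 - 4)*1192 = -279*1192 = -332568)
t(9*(-100)) - (-414 - 618)² = -332568 - (-414 - 618)² = -332568 - 1*(-1032)² = -332568 - 1*1065024 = -332568 - 1065024 = -1397592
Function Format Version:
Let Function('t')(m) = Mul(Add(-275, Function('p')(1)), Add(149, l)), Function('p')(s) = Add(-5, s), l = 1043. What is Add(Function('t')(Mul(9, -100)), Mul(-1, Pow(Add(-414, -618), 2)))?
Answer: -1397592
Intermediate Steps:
Function('t')(m) = -332568 (Function('t')(m) = Mul(Add(-275, Add(-5, 1)), Add(149, 1043)) = Mul(Add(-275, -4), 1192) = Mul(-279, 1192) = -332568)
Add(Function('t')(Mul(9, -100)), Mul(-1, Pow(Add(-414, -618), 2))) = Add(-332568, Mul(-1, Pow(Add(-414, -618), 2))) = Add(-332568, Mul(-1, Pow(-1032, 2))) = Add(-332568, Mul(-1, 1065024)) = Add(-332568, -1065024) = -1397592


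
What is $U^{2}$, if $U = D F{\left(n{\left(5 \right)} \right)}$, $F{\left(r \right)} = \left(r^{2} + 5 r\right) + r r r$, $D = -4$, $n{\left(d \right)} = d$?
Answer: $490000$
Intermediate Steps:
$F{\left(r \right)} = r^{2} + r^{3} + 5 r$ ($F{\left(r \right)} = \left(r^{2} + 5 r\right) + r^{2} r = \left(r^{2} + 5 r\right) + r^{3} = r^{2} + r^{3} + 5 r$)
$U = -700$ ($U = - 4 \cdot 5 \left(5 + 5 + 5^{2}\right) = - 4 \cdot 5 \left(5 + 5 + 25\right) = - 4 \cdot 5 \cdot 35 = \left(-4\right) 175 = -700$)
$U^{2} = \left(-700\right)^{2} = 490000$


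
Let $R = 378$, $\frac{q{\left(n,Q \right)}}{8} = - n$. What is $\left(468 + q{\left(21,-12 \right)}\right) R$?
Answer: $113400$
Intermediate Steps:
$q{\left(n,Q \right)} = - 8 n$ ($q{\left(n,Q \right)} = 8 \left(- n\right) = - 8 n$)
$\left(468 + q{\left(21,-12 \right)}\right) R = \left(468 - 168\right) 378 = 300 \cdot 378 = 113400$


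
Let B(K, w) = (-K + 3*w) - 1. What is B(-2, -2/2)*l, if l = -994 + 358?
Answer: 1272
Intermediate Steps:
l = -636
B(K, w) = -1 - K + 3*w
B(-2, -2/2)*l = (-1 - 1*(-2) + 3*(-2/2))*(-636) = (-1 + 2 + 3*(-2*½))*(-636) = (-1 + 2 + 3*(-1))*(-636) = (-1 + 2 - 3)*(-636) = -2*(-636) = 1272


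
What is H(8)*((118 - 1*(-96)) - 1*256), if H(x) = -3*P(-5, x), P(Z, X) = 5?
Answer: 630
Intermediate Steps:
H(x) = -15 (H(x) = -3*5 = -15)
H(8)*((118 - 1*(-96)) - 1*256) = -15*((118 - 1*(-96)) - 1*256) = -15*((118 + 96) - 256) = -15*(214 - 256) = -15*(-42) = 630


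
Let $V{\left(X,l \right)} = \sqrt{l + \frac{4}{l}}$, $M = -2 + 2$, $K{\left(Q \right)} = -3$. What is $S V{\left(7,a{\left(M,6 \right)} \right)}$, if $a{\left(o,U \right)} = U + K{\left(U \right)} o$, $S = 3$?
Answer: $2 \sqrt{15} \approx 7.746$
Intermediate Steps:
$M = 0$
$a{\left(o,U \right)} = U - 3 o$
$S V{\left(7,a{\left(M,6 \right)} \right)} = 3 \sqrt{\left(6 - 0\right) + \frac{4}{6 - 0}} = 3 \sqrt{\left(6 + 0\right) + \frac{4}{6 + 0}} = 3 \sqrt{6 + \frac{4}{6}} = 3 \sqrt{6 + 4 \cdot \frac{1}{6}} = 3 \sqrt{6 + \frac{2}{3}} = 3 \sqrt{\frac{20}{3}} = 3 \frac{2 \sqrt{15}}{3} = 2 \sqrt{15}$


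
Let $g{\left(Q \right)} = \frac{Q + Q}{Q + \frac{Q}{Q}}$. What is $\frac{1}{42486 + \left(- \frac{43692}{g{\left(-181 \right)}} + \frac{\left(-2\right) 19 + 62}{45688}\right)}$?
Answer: $\frac{1033691}{21460145289} \approx 4.8168 \cdot 10^{-5}$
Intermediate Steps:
$g{\left(Q \right)} = \frac{2 Q}{1 + Q}$ ($g{\left(Q \right)} = \frac{2 Q}{Q + 1} = \frac{2 Q}{1 + Q}$)
$\frac{1}{42486 + \left(- \frac{43692}{g{\left(-181 \right)}} + \frac{\left(-2\right) 19 + 62}{45688}\right)} = \frac{1}{42486 + \left(- \frac{43692}{2 \left(-181\right) \frac{1}{1 - 181}} + \frac{\left(-2\right) 19 + 62}{45688}\right)} = \frac{1}{42486 + \left(- \frac{43692}{2 \left(-181\right) \frac{1}{-180}} + \left(-38 + 62\right) \frac{1}{45688}\right)} = \frac{1}{42486 + \left(- \frac{43692}{2 \left(-181\right) \left(- \frac{1}{180}\right)} + 24 \cdot \frac{1}{45688}\right)} = \frac{1}{42486 + \left(- \frac{43692}{\frac{181}{90}} + \frac{3}{5711}\right)} = \frac{1}{42486 + \left(\left(-43692\right) \frac{90}{181} + \frac{3}{5711}\right)} = \frac{1}{42486 + \left(- \frac{3932280}{181} + \frac{3}{5711}\right)} = \frac{1}{42486 - \frac{22457250537}{1033691}} = \frac{1}{\frac{21460145289}{1033691}} = \frac{1033691}{21460145289}$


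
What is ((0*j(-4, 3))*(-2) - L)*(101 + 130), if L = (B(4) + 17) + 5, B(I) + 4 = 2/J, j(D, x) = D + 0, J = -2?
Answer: -3927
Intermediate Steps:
j(D, x) = D
B(I) = -5 (B(I) = -4 + 2/(-2) = -4 + 2*(-½) = -4 - 1 = -5)
L = 17 (L = (-5 + 17) + 5 = 12 + 5 = 17)
((0*j(-4, 3))*(-2) - L)*(101 + 130) = ((0*(-4))*(-2) - 1*17)*(101 + 130) = (0*(-2) - 17)*231 = (0 - 17)*231 = -17*231 = -3927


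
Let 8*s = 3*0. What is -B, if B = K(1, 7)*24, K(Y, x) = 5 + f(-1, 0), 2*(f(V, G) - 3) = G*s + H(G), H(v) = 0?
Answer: -192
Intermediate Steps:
s = 0 (s = (3*0)/8 = (⅛)*0 = 0)
f(V, G) = 3 (f(V, G) = 3 + (G*0 + 0)/2 = 3 + (0 + 0)/2 = 3 + (½)*0 = 3 + 0 = 3)
K(Y, x) = 8 (K(Y, x) = 5 + 3 = 8)
B = 192 (B = 8*24 = 192)
-B = -1*192 = -192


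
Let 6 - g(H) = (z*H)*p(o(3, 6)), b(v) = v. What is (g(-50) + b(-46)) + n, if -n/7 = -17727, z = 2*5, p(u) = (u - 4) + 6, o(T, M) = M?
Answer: 128049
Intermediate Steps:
p(u) = 2 + u (p(u) = (-4 + u) + 6 = 2 + u)
z = 10
n = 124089 (n = -7*(-17727) = 124089)
g(H) = 6 - 80*H (g(H) = 6 - 10*H*(2 + 6) = 6 - 10*H*8 = 6 - 80*H)
(g(-50) + b(-46)) + n = ((6 - 80*(-50)) - 46) + 124089 = ((6 + 4000) - 46) + 124089 = (4006 - 46) + 124089 = 3960 + 124089 = 128049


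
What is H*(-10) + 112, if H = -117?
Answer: 1282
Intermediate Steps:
H*(-10) + 112 = -117*(-10) + 112 = 1170 + 112 = 1282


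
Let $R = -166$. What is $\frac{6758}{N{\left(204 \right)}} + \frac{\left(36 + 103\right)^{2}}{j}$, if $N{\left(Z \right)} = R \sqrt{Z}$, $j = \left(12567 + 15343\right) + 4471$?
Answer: $\frac{19321}{32381} - \frac{3379 \sqrt{51}}{8466} \approx -2.2537$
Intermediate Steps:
$j = 32381$ ($j = 27910 + 4471 = 32381$)
$N{\left(Z \right)} = - 166 \sqrt{Z}$
$\frac{6758}{N{\left(204 \right)}} + \frac{\left(36 + 103\right)^{2}}{j} = \frac{6758}{\left(-166\right) \sqrt{204}} + \frac{\left(36 + 103\right)^{2}}{32381} = \frac{6758}{\left(-166\right) 2 \sqrt{51}} + 139^{2} \cdot \frac{1}{32381} = \frac{6758}{\left(-332\right) \sqrt{51}} + 19321 \cdot \frac{1}{32381} = 6758 \left(- \frac{\sqrt{51}}{16932}\right) + \frac{19321}{32381} = - \frac{3379 \sqrt{51}}{8466} + \frac{19321}{32381} = \frac{19321}{32381} - \frac{3379 \sqrt{51}}{8466}$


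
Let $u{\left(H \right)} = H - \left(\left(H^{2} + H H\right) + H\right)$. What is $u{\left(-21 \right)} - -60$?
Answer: $-822$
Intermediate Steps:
$u{\left(H \right)} = - 2 H^{2}$ ($u{\left(H \right)} = H - \left(\left(H^{2} + H^{2}\right) + H\right) = H - \left(2 H^{2} + H\right) = H - \left(H + 2 H^{2}\right) = - 2 H^{2}$)
$u{\left(-21 \right)} - -60 = - 2 \left(-21\right)^{2} - -60 = \left(-2\right) 441 + 60 = -882 + 60 = -822$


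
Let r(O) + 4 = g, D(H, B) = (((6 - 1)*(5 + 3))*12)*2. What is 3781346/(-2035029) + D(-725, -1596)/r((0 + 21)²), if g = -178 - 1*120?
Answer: -1547797166/307289379 ≈ -5.0369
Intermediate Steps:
g = -298 (g = -178 - 120 = -298)
D(H, B) = 960 (D(H, B) = ((5*8)*12)*2 = (40*12)*2 = 480*2 = 960)
r(O) = -302 (r(O) = -4 - 298 = -302)
3781346/(-2035029) + D(-725, -1596)/r((0 + 21)²) = 3781346/(-2035029) + 960/(-302) = 3781346*(-1/2035029) + 960*(-1/302) = -3781346/2035029 - 480/151 = -1547797166/307289379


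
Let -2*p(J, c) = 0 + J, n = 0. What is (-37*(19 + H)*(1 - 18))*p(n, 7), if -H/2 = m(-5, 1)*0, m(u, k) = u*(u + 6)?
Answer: 0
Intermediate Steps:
m(u, k) = u*(6 + u)
p(J, c) = -J/2 (p(J, c) = -(0 + J)/2 = -J/2)
H = 0 (H = -2*(-5*(6 - 5))*0 = -2*(-5*1)*0 = -(-10)*0 = -2*0 = 0)
(-37*(19 + H)*(1 - 18))*p(n, 7) = (-37*(19 + 0)*(1 - 18))*(-1/2*0) = -703*(-17)*0 = -37*(-323)*0 = 11951*0 = 0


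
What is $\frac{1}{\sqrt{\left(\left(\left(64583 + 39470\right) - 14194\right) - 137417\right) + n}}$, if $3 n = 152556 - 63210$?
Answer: $- \frac{i \sqrt{1111}}{4444} \approx - 0.0075004 i$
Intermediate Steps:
$n = 29782$ ($n = \frac{152556 - 63210}{3} = \frac{1}{3} \cdot 89346 = 29782$)
$\frac{1}{\sqrt{\left(\left(\left(64583 + 39470\right) - 14194\right) - 137417\right) + n}} = \frac{1}{\sqrt{\left(\left(\left(64583 + 39470\right) - 14194\right) - 137417\right) + 29782}} = \frac{1}{\sqrt{\left(\left(104053 - 14194\right) - 137417\right) + 29782}} = \frac{1}{\sqrt{\left(89859 - 137417\right) + 29782}} = \frac{1}{\sqrt{-47558 + 29782}} = \frac{1}{\sqrt{-17776}} = \frac{1}{4 i \sqrt{1111}} = - \frac{i \sqrt{1111}}{4444}$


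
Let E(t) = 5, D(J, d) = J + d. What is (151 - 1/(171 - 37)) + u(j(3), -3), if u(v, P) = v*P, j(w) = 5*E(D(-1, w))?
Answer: 10183/134 ≈ 75.993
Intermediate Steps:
j(w) = 25 (j(w) = 5*5 = 25)
u(v, P) = P*v
(151 - 1/(171 - 37)) + u(j(3), -3) = (151 - 1/(171 - 37)) - 3*25 = (151 - 1/134) - 75 = 20233/134 - 75 = 10183/134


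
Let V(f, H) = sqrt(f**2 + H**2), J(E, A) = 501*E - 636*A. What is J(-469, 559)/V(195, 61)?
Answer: -590493*sqrt(41746)/41746 ≈ -2890.1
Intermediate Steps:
J(E, A) = -636*A + 501*E
V(f, H) = sqrt(H**2 + f**2)
J(-469, 559)/V(195, 61) = (-636*559 + 501*(-469))/(sqrt(61**2 + 195**2)) = (-355524 - 234969)/(sqrt(3721 + 38025)) = -590493*sqrt(41746)/41746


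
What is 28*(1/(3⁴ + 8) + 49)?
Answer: 122136/89 ≈ 1372.3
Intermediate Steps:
28*(1/(3⁴ + 8) + 49) = 28*(1/(81 + 8) + 49) = 28*(1/89 + 49) = 28*(4362/89) = 122136/89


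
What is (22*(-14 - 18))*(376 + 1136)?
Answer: -1064448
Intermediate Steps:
(22*(-14 - 18))*(376 + 1136) = (22*(-32))*1512 = -704*1512 = -1064448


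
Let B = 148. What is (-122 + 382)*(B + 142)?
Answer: 75400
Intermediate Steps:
(-122 + 382)*(B + 142) = (-122 + 382)*(148 + 142) = 260*290 = 75400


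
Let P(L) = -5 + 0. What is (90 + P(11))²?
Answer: 7225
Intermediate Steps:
P(L) = -5
(90 + P(11))² = (90 - 5)² = 85² = 7225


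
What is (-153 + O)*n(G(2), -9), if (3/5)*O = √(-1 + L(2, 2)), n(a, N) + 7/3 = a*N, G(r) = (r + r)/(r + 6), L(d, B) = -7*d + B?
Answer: 2091/2 - 205*I*√13/18 ≈ 1045.5 - 41.063*I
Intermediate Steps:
L(d, B) = B - 7*d
G(r) = 2*r/(6 + r) (G(r) = (2*r)/(6 + r) = 2*r/(6 + r))
n(a, N) = -7/3 + N*a (n(a, N) = -7/3 + a*N = -7/3 + N*a)
O = 5*I*√13/3 (O = 5*√(-1 + (2 - 7*2))/3 = 5*√(-1 + (2 - 14))/3 = 5*√(-1 - 12)/3 = 5*√(-13)/3 = 5*(I*√13)/3 = 5*I*√13/3 ≈ 6.0093*I)
(-153 + O)*n(G(2), -9) = (-153 + 5*I*√13/3)*(-7/3 - 18*2/(6 + 2)) = (-153 + 5*I*√13/3)*(-7/3 - 18*2/8) = (-153 + 5*I*√13/3)*(-7/3 - 9*½) = (-153 + 5*I*√13/3)*(-7/3 - 9/2) = (-153 + 5*I*√13/3)*(-41/6) = 2091/2 - 205*I*√13/18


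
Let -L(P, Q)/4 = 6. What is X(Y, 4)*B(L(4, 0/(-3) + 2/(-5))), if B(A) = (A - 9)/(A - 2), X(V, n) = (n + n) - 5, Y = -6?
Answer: 99/26 ≈ 3.8077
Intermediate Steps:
X(V, n) = -5 + 2*n (X(V, n) = 2*n - 5 = -5 + 2*n)
L(P, Q) = -24 (L(P, Q) = -4*6 = -24)
B(A) = (-9 + A)/(-2 + A)
X(Y, 4)*B(L(4, 0/(-3) + 2/(-5))) = (-5 + 2*4)*((-9 - 24)/(-2 - 24)) = (-5 + 8)*(-33/(-26)) = 3*(-1/26*(-33)) = 3*(33/26) = 99/26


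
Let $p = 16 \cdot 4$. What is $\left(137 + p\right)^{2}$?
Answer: $40401$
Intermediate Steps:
$p = 64$
$\left(137 + p\right)^{2} = \left(137 + 64\right)^{2} = 201^{2} = 40401$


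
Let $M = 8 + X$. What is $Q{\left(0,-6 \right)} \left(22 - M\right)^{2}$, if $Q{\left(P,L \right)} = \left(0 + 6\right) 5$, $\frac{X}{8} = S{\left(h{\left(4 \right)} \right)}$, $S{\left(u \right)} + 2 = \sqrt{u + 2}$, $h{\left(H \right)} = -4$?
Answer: $23160 - 14400 i \sqrt{2} \approx 23160.0 - 20365.0 i$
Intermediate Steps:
$S{\left(u \right)} = -2 + \sqrt{2 + u}$ ($S{\left(u \right)} = -2 + \sqrt{u + 2} = -2 + \sqrt{2 + u}$)
$X = -16 + 8 i \sqrt{2}$ ($X = 8 \left(-2 + \sqrt{2 - 4}\right) = 8 \left(-2 + \sqrt{-2}\right) = 8 \left(-2 + i \sqrt{2}\right) = -16 + 8 i \sqrt{2} \approx -16.0 + 11.314 i$)
$Q{\left(P,L \right)} = 30$ ($Q{\left(P,L \right)} = 6 \cdot 5 = 30$)
$M = -8 + 8 i \sqrt{2}$ ($M = 8 - \left(16 - 8 i \sqrt{2}\right) = -8 + 8 i \sqrt{2} \approx -8.0 + 11.314 i$)
$Q{\left(0,-6 \right)} \left(22 - M\right)^{2} = 30 \left(22 - \left(-8 + 8 i \sqrt{2}\right)\right)^{2} = 30 \left(22 + \left(8 - 8 i \sqrt{2}\right)\right)^{2} = 30 \left(30 - 8 i \sqrt{2}\right)^{2}$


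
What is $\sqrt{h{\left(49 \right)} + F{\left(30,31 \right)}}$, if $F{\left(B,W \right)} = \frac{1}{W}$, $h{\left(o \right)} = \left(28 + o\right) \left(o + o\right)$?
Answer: $\frac{\sqrt{7251737}}{31} \approx 86.868$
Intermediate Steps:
$h{\left(o \right)} = 2 o \left(28 + o\right)$ ($h{\left(o \right)} = \left(28 + o\right) 2 o = 2 o \left(28 + o\right)$)
$\sqrt{h{\left(49 \right)} + F{\left(30,31 \right)}} = \sqrt{2 \cdot 49 \left(28 + 49\right) + \frac{1}{31}} = \sqrt{2 \cdot 49 \cdot 77 + \frac{1}{31}} = \sqrt{7546 + \frac{1}{31}} = \sqrt{\frac{233927}{31}} = \frac{\sqrt{7251737}}{31}$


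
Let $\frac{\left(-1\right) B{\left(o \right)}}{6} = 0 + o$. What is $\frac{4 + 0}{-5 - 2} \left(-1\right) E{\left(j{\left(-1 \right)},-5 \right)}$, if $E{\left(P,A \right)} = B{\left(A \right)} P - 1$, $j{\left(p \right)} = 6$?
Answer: $\frac{716}{7} \approx 102.29$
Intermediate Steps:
$B{\left(o \right)} = - 6 o$ ($B{\left(o \right)} = - 6 \left(0 + o\right) = - 6 o$)
$E{\left(P,A \right)} = -1 - 6 A P$ ($E{\left(P,A \right)} = - 6 A P - 1 = -1 - 6 A P$)
$\frac{4 + 0}{-5 - 2} \left(-1\right) E{\left(j{\left(-1 \right)},-5 \right)} = \frac{4 + 0}{-5 - 2} \left(-1\right) \left(-1 - \left(-30\right) 6\right) = \frac{4}{-7} \left(-1\right) \left(-1 + 180\right) = 4 \left(- \frac{1}{7}\right) \left(-1\right) 179 = \left(- \frac{4}{7}\right) \left(-1\right) 179 = \frac{4}{7} \cdot 179 = \frac{716}{7}$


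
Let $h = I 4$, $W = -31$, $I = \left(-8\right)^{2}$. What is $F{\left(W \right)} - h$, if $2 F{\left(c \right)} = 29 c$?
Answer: $- \frac{1411}{2} \approx -705.5$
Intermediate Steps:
$I = 64$
$F{\left(c \right)} = \frac{29 c}{2}$
$h = 256$ ($h = 64 \cdot 4 = 256$)
$F{\left(W \right)} - h = \frac{29}{2} \left(-31\right) - 256 = - \frac{899}{2} - 256 = - \frac{1411}{2}$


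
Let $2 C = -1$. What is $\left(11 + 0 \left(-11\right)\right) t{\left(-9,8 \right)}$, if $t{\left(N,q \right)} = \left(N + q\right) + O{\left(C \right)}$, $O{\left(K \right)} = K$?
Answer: $- \frac{33}{2} \approx -16.5$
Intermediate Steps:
$C = - \frac{1}{2}$ ($C = \frac{1}{2} \left(-1\right) = - \frac{1}{2} \approx -0.5$)
$t{\left(N,q \right)} = - \frac{1}{2} + N + q$ ($t{\left(N,q \right)} = \left(N + q\right) - \frac{1}{2} = - \frac{1}{2} + N + q$)
$\left(11 + 0 \left(-11\right)\right) t{\left(-9,8 \right)} = \left(11 + 0 \left(-11\right)\right) \left(- \frac{1}{2} - 9 + 8\right) = \left(11 + 0\right) \left(- \frac{3}{2}\right) = 11 \left(- \frac{3}{2}\right) = - \frac{33}{2}$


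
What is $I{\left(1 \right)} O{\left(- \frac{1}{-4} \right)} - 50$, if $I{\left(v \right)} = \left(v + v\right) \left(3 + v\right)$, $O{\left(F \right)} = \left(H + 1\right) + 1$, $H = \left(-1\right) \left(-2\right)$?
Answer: $-18$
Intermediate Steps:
$H = 2$
$O{\left(F \right)} = 4$ ($O{\left(F \right)} = \left(2 + 1\right) + 1 = 3 + 1 = 4$)
$I{\left(v \right)} = 2 v \left(3 + v\right)$
$I{\left(1 \right)} O{\left(- \frac{1}{-4} \right)} - 50 = 2 \cdot 1 \left(3 + 1\right) 4 - 50 = 2 \cdot 1 \cdot 4 \cdot 4 - 50 = 8 \cdot 4 - 50 = 32 - 50 = -18$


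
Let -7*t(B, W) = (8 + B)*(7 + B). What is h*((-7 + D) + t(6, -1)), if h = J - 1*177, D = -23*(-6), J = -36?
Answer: -22365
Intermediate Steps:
t(B, W) = -(7 + B)*(8 + B)/7 (t(B, W) = -(8 + B)*(7 + B)/7 = -(7 + B)*(8 + B)/7)
D = 138
h = -213 (h = -36 - 1*177 = -36 - 177 = -213)
h*((-7 + D) + t(6, -1)) = -213*((-7 + 138) + (-8 - 15/7*6 - 1/7*6**2)) = -213*(131 + (-8 - 90/7 - 1/7*36)) = -213*(131 + (-8 - 90/7 - 36/7)) = -213*(131 - 26) = -213*105 = -22365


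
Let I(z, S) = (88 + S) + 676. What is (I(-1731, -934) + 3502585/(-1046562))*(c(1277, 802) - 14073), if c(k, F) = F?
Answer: 2407599936875/1046562 ≈ 2.3005e+6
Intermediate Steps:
I(z, S) = 764 + S
(I(-1731, -934) + 3502585/(-1046562))*(c(1277, 802) - 14073) = ((764 - 934) + 3502585/(-1046562))*(802 - 14073) = (-170 + 3502585*(-1/1046562))*(-13271) = (-170 - 3502585/1046562)*(-13271) = -181418125/1046562*(-13271) = 2407599936875/1046562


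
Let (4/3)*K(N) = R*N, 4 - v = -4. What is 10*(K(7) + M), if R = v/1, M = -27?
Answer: 150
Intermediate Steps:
v = 8 (v = 4 - 1*(-4) = 4 + 4 = 8)
R = 8 (R = 8/1 = 8*1 = 8)
K(N) = 6*N (K(N) = 3*(8*N)/4 = 6*N)
10*(K(7) + M) = 10*(6*7 - 27) = 10*(42 - 27) = 10*15 = 150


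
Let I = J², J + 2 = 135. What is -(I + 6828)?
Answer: -24517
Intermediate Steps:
J = 133 (J = -2 + 135 = 133)
I = 17689 (I = 133² = 17689)
-(I + 6828) = -(17689 + 6828) = -1*24517 = -24517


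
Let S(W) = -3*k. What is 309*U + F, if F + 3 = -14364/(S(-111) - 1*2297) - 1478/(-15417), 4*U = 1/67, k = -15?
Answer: 10763655703/2326178628 ≈ 4.6272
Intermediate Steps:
U = 1/268 (U = (¼)/67 = (¼)*(1/67) = 1/268 ≈ 0.0037313)
S(W) = 45 (S(W) = -3*(-15) = 45)
F = 30155248/8679771 (F = -3 + (-14364/(45 - 1*2297) - 1478/(-15417)) = -3 + (-14364/(45 - 2297) - 1478*(-1/15417)) = -3 + (-14364/(-2252) + 1478/15417) = -3 + (-14364*(-1/2252) + 1478/15417) = -3 + (3591/563 + 1478/15417) = -3 + 56194561/8679771 = 30155248/8679771 ≈ 3.4742)
309*U + F = 309*(1/268) + 30155248/8679771 = 309/268 + 30155248/8679771 = 10763655703/2326178628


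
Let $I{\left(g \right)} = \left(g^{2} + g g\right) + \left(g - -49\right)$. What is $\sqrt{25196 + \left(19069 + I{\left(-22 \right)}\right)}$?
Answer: $2 \sqrt{11315} \approx 212.74$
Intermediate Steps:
$I{\left(g \right)} = 49 + g + 2 g^{2}$ ($I{\left(g \right)} = \left(g^{2} + g^{2}\right) + \left(g + 49\right) = 2 g^{2} + \left(49 + g\right) = 49 + g + 2 g^{2}$)
$\sqrt{25196 + \left(19069 + I{\left(-22 \right)}\right)} = \sqrt{25196 + \left(19069 + \left(49 - 22 + 2 \left(-22\right)^{2}\right)\right)} = \sqrt{25196 + \left(19069 + \left(49 - 22 + 2 \cdot 484\right)\right)} = \sqrt{25196 + \left(19069 + \left(49 - 22 + 968\right)\right)} = \sqrt{25196 + \left(19069 + 995\right)} = \sqrt{25196 + 20064} = \sqrt{45260} = 2 \sqrt{11315}$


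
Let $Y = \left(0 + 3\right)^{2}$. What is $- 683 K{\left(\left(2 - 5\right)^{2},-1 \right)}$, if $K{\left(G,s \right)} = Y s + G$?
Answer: $0$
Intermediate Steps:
$Y = 9$ ($Y = 3^{2} = 9$)
$K{\left(G,s \right)} = G + 9 s$ ($K{\left(G,s \right)} = 9 s + G = G + 9 s$)
$- 683 K{\left(\left(2 - 5\right)^{2},-1 \right)} = - 683 \left(\left(2 - 5\right)^{2} + 9 \left(-1\right)\right) = - 683 \left(\left(-3\right)^{2} - 9\right) = - 683 \left(9 - 9\right) = \left(-683\right) 0 = 0$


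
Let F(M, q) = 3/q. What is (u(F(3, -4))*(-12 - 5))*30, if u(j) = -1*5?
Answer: 2550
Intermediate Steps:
u(j) = -5
(u(F(3, -4))*(-12 - 5))*30 = -5*(-12 - 5)*30 = -5*(-17)*30 = 85*30 = 2550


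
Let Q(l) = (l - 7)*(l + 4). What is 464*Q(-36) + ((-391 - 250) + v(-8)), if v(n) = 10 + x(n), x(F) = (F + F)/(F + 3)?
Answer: 3189181/5 ≈ 6.3784e+5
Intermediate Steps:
x(F) = 2*F/(3 + F) (x(F) = (2*F)/(3 + F) = 2*F/(3 + F))
v(n) = 10 + 2*n/(3 + n)
Q(l) = (-7 + l)*(4 + l)
464*Q(-36) + ((-391 - 250) + v(-8)) = 464*(-28 + (-36)**2 - 3*(-36)) + ((-391 - 250) + 6*(5 + 2*(-8))/(3 - 8)) = 464*(-28 + 1296 + 108) + (-641 + 6*(5 - 16)/(-5)) = 464*1376 + (-641 + 6*(-1/5)*(-11)) = 638464 + (-641 + 66/5) = 638464 - 3139/5 = 3189181/5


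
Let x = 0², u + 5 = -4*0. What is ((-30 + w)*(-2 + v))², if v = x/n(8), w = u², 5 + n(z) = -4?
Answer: 100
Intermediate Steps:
u = -5 (u = -5 - 4*0 = -5 + 0 = -5)
n(z) = -9 (n(z) = -5 - 4 = -9)
x = 0
w = 25 (w = (-5)² = 25)
v = 0 (v = 0/(-9) = 0*(-⅑) = 0)
((-30 + w)*(-2 + v))² = ((-30 + 25)*(-2 + 0))² = (-5*(-2))² = 10² = 100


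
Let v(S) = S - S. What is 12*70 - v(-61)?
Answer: 840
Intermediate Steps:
v(S) = 0
12*70 - v(-61) = 12*70 - 1*0 = 840 + 0 = 840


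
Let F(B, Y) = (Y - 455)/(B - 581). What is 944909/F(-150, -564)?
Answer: 690728479/1019 ≈ 6.7785e+5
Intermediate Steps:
F(B, Y) = (-455 + Y)/(-581 + B)
944909/F(-150, -564) = 944909/(((-455 - 564)/(-581 - 150))) = 944909/((-1019/(-731))) = 944909/((-1/731*(-1019))) = 944909/(1019/731) = 944909*(731/1019) = 690728479/1019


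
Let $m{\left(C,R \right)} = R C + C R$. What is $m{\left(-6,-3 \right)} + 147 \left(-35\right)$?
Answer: $-5109$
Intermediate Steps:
$m{\left(C,R \right)} = 2 C R$ ($m{\left(C,R \right)} = C R + C R = 2 C R$)
$m{\left(-6,-3 \right)} + 147 \left(-35\right) = 2 \left(-6\right) \left(-3\right) + 147 \left(-35\right) = 36 - 5145 = -5109$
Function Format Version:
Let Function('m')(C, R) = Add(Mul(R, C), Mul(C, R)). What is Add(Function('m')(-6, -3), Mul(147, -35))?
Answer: -5109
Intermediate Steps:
Function('m')(C, R) = Mul(2, C, R) (Function('m')(C, R) = Add(Mul(C, R), Mul(C, R)) = Mul(2, C, R))
Add(Function('m')(-6, -3), Mul(147, -35)) = Add(Mul(2, -6, -3), Mul(147, -35)) = Add(36, -5145) = -5109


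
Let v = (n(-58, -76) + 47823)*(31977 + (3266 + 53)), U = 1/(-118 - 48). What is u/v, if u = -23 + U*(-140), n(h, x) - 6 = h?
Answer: -1839/139948392928 ≈ -1.3141e-8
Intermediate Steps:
n(h, x) = 6 + h
U = -1/166 (U = 1/(-166) = -1/166 ≈ -0.0060241)
u = -1839/83 (u = -23 - 1/166*(-140) = -23 + 70/83 = -1839/83 ≈ -22.157)
v = 1686125216 (v = ((6 - 58) + 47823)*(31977 + (3266 + 53)) = (-52 + 47823)*(31977 + 3319) = 47771*35296 = 1686125216)
u/v = -1839/83/1686125216 = -1839/83*1/1686125216 = -1839/139948392928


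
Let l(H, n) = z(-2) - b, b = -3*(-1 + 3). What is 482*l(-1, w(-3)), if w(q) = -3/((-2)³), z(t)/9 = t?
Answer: -5784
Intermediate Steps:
z(t) = 9*t
b = -6 (b = -3*2 = -6)
w(q) = 3/8 (w(q) = -3/(-8) = -3*(-⅛) = 3/8)
l(H, n) = -12 (l(H, n) = 9*(-2) - 1*(-6) = -18 + 6 = -12)
482*l(-1, w(-3)) = 482*(-12) = -5784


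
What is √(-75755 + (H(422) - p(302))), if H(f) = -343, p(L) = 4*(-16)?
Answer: I*√76034 ≈ 275.74*I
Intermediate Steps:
p(L) = -64
√(-75755 + (H(422) - p(302))) = √(-75755 + (-343 - 1*(-64))) = √(-75755 + (-343 + 64)) = √(-75755 - 279) = √(-76034) = I*√76034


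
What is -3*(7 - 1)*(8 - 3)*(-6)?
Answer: 540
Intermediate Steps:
-3*(7 - 1)*(8 - 3)*(-6) = -18*5*(-6) = -3*30*(-6) = -90*(-6) = 540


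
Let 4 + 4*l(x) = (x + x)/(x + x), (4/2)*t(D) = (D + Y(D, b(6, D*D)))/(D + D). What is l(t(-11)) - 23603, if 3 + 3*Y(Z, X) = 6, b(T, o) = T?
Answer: -94415/4 ≈ -23604.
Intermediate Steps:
Y(Z, X) = 1 (Y(Z, X) = -1 + (⅓)*6 = -1 + 2 = 1)
t(D) = (1 + D)/(4*D) (t(D) = ((D + 1)/(D + D))/2 = ((1 + D)/((2*D)))/2 = ((1 + D)*(1/(2*D)))/2 = ((1 + D)/(2*D))/2 = (1 + D)/(4*D))
l(x) = -¾ (l(x) = -1 + ((x + x)/(x + x))/4 = -1 + ((2*x)/((2*x)))/4 = -1 + ((2*x)*(1/(2*x)))/4 = -1 + (¼)*1 = -1 + ¼ = -¾)
l(t(-11)) - 23603 = -¾ - 23603 = -94415/4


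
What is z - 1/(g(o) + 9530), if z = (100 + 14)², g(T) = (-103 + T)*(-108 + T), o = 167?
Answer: 172924775/13306 ≈ 12996.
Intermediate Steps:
g(T) = (-108 + T)*(-103 + T)
z = 12996 (z = 114² = 12996)
z - 1/(g(o) + 9530) = 12996 - 1/((11124 + 167² - 211*167) + 9530) = 12996 - 1/((11124 + 27889 - 35237) + 9530) = 12996 - 1/(3776 + 9530) = 12996 - 1/13306 = 172924775/13306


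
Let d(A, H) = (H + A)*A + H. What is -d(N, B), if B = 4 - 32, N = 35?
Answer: -217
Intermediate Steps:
B = -28
d(A, H) = H + A*(A + H) (d(A, H) = (A + H)*A + H = A*(A + H) + H = H + A*(A + H))
-d(N, B) = -(-28 + 35² + 35*(-28)) = -(-28 + 1225 - 980) = -1*217 = -217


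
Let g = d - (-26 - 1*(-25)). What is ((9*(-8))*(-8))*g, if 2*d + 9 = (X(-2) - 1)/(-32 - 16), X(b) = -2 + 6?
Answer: -2034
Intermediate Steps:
X(b) = 4
d = -145/32 (d = -9/2 + ((4 - 1)/(-32 - 16))/2 = -9/2 + (3/(-48))/2 = -9/2 + (3*(-1/48))/2 = -9/2 + (½)*(-1/16) = -9/2 - 1/32 = -145/32 ≈ -4.5313)
g = -113/32 (g = -145/32 - (-26 - 1*(-25)) = -145/32 - (-26 + 25) = -145/32 - 1*(-1) = -145/32 + 1 = -113/32 ≈ -3.5313)
((9*(-8))*(-8))*g = ((9*(-8))*(-8))*(-113/32) = -72*(-8)*(-113/32) = 576*(-113/32) = -2034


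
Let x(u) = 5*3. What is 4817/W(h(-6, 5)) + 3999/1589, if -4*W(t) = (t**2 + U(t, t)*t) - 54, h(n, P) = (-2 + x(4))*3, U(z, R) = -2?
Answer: -25062241/2207121 ≈ -11.355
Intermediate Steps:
x(u) = 15
h(n, P) = 39 (h(n, P) = (-2 + 15)*3 = 13*3 = 39)
W(t) = 27/2 + t/2 - t**2/4 (W(t) = -((t**2 - 2*t) - 54)/4 = -(-54 + t**2 - 2*t)/4 = 27/2 + t/2 - t**2/4)
4817/W(h(-6, 5)) + 3999/1589 = 4817/(27/2 + (1/2)*39 - 1/4*39**2) + 3999/1589 = 4817/(27/2 + 39/2 - 1/4*1521) + 3999*(1/1589) = 4817/(27/2 + 39/2 - 1521/4) + 3999/1589 = 4817/(-1389/4) + 3999/1589 = 4817*(-4/1389) + 3999/1589 = -19268/1389 + 3999/1589 = -25062241/2207121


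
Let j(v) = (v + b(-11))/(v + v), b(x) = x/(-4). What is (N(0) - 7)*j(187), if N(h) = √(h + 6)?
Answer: -483/136 + 69*√6/136 ≈ -2.3087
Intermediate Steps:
N(h) = √(6 + h)
b(x) = -x/4 (b(x) = x*(-¼) = -x/4)
j(v) = (11/4 + v)/(2*v) (j(v) = (v - ¼*(-11))/(v + v) = (v + 11/4)/((2*v)) = (11/4 + v)*(1/(2*v)) = (11/4 + v)/(2*v))
(N(0) - 7)*j(187) = (√(6 + 0) - 7)*((⅛)*(11 + 4*187)/187) = (√6 - 7)*((⅛)*(1/187)*(11 + 748)) = (-7 + √6)*((⅛)*(1/187)*759) = (-7 + √6)*(69/136) = -483/136 + 69*√6/136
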